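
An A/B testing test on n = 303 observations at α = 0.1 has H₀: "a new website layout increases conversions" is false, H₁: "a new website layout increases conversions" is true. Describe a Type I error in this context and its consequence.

Type I error: rejecting H₀ when it is true — concluding that a new website layout increases conversions when in fact it is not. Consequence: rolling out a layout that doesn't actually help — wasted engineering effort.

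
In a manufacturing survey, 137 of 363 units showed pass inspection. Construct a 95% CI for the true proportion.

p̂ = 0.377. CI = p̂ ± z*√(p̂(1-p̂)/n) = (0.328, 0.427)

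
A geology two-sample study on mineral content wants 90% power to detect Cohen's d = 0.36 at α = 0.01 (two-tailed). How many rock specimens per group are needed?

z_{α/2} = 2.576, z_β = Φ⁻¹(0.9) = 1.282. For small effect (d = 0.36): n per group = 2(z_{α/2} + z_β)²/d² = 2(2.576 + 1.282)²/0.36² = 229.7 → 230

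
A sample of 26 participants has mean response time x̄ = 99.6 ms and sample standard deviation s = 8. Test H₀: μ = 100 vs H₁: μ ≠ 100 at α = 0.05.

t = (x̄ - μ₀)/(s/√n) = (99.6 - 100)/(8/√26) = -0.255. df = 25, critical t = ±2.06. Fail to reject H₀.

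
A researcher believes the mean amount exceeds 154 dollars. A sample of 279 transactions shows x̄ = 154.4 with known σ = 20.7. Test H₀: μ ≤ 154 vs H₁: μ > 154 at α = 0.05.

z = 0.323. Critical value: 1.645. Fail to reject H₀.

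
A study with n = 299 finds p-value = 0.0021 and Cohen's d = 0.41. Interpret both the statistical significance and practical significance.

Statistically significant (p = 0.0021 < 0.05). Cohen's d = 0.41 indicates a small effect size. Both statistical and practical significance should be considered.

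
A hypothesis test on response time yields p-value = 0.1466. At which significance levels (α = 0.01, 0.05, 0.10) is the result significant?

p = 0.1466. Not significant at any of the given levels.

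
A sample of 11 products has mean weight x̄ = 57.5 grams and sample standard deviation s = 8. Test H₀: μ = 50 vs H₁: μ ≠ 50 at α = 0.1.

t = (x̄ - μ₀)/(s/√n) = (57.5 - 50)/(8/√11) = 3.109. df = 10, critical t = ±1.812. Reject H₀.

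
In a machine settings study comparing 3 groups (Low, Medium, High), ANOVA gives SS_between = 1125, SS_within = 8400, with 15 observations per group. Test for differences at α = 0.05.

df_between = 2, df_within = 42. F = MS_between/MS_within = 562.5/200.0 = 2.812. F_crit ≈ 3.22. Fail to reject H₀.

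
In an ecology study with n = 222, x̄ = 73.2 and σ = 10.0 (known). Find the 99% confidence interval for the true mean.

CI = x̄ ± z*(σ/√n) = 73.2 ± 2.576(10.0/√222) = 73.2 ± 1.73 = (71.47, 74.93)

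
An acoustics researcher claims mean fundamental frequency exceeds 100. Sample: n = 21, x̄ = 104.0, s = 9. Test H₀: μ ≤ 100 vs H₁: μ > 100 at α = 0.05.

t = (104.0 - 100)/(9/√21) = 2.037, df = 20. Critical t = 1.725. Reject H₀.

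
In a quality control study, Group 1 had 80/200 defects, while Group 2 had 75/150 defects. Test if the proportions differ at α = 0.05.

p̂₁ = 0.4, p̂₂ = 0.5, pooled p̂ = 0.443. z = -1.864. Critical: ±1.96. Fail to reject H₀.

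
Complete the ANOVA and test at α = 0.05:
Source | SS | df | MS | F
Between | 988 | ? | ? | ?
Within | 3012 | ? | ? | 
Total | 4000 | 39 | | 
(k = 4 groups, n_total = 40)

df_between = 3, df_within = 36. MS_between = 329.33, MS_within = 83.67. F = 3.936, F_crit ≈ 2.866. Reject H₀.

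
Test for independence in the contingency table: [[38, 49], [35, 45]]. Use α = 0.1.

χ² = 0.0. df = 1, critical = 2.706. Fail to reject H₀. No evidence of dependence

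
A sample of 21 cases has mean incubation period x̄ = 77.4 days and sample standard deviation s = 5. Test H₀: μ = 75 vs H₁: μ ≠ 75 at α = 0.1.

t = (x̄ - μ₀)/(s/√n) = (77.4 - 75)/(5/√21) = 2.2. df = 20, critical t = ±1.725. Reject H₀.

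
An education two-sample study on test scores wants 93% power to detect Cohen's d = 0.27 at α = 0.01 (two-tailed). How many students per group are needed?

z_{α/2} = 2.576, z_β = Φ⁻¹(0.93) = 1.476. For small effect (d = 0.27): n per group = 2(z_{α/2} + z_β)²/d² = 2(2.576 + 1.476)²/0.27² = 450.4 → 451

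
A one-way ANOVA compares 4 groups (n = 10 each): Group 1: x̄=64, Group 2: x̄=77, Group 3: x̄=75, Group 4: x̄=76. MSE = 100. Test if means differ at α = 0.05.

Grand mean = 73.0. SS_between = 1100.0, MS_between = 366.67. F = 3.667, F_crit ≈ 2.866. Reject H₀.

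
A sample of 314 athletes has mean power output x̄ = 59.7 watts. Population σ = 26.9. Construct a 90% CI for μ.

CI = x̄ ± z*(σ/√n) = 59.7 ± 1.645(26.9/√314) = 59.7 ± 2.5 = (57.2, 62.2)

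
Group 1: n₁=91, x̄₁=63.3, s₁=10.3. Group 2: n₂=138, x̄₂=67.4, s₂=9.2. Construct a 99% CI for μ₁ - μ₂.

Difference = -4.1. SE = √(10.3²/91 + 9.2²/138) = 1.334. CI = (-7.54, -0.66)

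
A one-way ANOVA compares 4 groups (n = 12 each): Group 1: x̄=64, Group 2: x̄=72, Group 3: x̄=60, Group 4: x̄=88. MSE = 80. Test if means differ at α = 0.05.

Grand mean = 71.0. SS_between = 5520.0, MS_between = 1840.0. F = 23.0, F_crit ≈ 2.816. Reject H₀.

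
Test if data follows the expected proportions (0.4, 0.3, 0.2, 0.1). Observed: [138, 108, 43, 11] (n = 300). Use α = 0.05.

Expected: [120.0, 90.0, 60.0, 30.0]. χ² = 23.15. df = 3, critical = 7.815. Reject H₀.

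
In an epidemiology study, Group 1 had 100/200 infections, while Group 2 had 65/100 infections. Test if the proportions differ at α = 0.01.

p̂₁ = 0.5, p̂₂ = 0.65, pooled p̂ = 0.55. z = -2.462. Critical: ±2.576. Fail to reject H₀.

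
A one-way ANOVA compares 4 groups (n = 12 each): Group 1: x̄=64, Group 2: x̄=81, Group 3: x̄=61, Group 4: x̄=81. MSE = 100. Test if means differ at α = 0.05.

Grand mean = 71.75. SS_between = 4161.0, MS_between = 1387.0. F = 13.87, F_crit ≈ 2.816. Reject H₀.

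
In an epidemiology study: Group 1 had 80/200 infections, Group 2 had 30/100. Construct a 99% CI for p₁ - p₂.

p̂₁ = 0.4, p̂₂ = 0.3. Difference = 0.1. CI = (-0.048, 0.248)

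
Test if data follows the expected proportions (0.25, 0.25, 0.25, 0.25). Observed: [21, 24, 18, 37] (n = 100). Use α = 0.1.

Expected: [25.0, 25.0, 25.0, 25.0]. χ² = 8.4. df = 3, critical = 6.251. Reject H₀.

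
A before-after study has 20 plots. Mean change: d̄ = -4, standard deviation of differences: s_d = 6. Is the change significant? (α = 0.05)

t = d̄/(s_d/√n) = -4/(6/√20) = -2.981. df = 19, critical t = ±2.093. Reject H₀.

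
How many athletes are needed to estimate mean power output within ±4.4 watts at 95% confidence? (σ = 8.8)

n = (z*σ/E)² = (1.96×8.8/4.4)² = 15.4 → n = 16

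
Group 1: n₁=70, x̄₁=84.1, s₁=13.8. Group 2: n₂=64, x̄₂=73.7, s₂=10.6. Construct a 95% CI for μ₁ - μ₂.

Difference = 10.4. SE = √(13.8²/70 + 10.6²/64) = 2.116. CI = (6.25, 14.55)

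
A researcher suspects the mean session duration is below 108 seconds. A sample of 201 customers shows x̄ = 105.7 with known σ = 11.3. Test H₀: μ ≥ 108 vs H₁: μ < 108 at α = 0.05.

z = -2.886. Critical value: -1.645. Reject H₀.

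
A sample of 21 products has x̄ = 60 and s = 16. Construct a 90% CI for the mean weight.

CI = x̄ ± t*(s/√n) = 60 ± 1.725(16/√21) = (53.98, 66.02)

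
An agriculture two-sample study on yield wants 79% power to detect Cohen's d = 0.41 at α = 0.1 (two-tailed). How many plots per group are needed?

z_{α/2} = 1.645, z_β = Φ⁻¹(0.79) = 0.806. For small effect (d = 0.41): n per group = 2(z_{α/2} + z_β)²/d² = 2(1.645 + 0.806)²/0.41² = 71.5 → 72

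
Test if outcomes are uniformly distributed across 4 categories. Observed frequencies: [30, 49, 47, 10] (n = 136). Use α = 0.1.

Expected = 34 each. χ² = Σ(O-E)²/E = 29.0. df = 3, critical value = 6.251. Reject H₀.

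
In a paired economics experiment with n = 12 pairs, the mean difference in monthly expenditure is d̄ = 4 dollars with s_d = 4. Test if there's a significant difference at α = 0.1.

t = d̄/(s_d/√n) = 4/(4/√12) = 3.464. df = 11, critical t = ±1.796. Reject H₀.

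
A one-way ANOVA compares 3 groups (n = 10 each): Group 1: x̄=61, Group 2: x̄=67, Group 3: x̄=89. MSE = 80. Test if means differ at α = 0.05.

Grand mean = 72.33. SS_between = 4346.67, MS_between = 2173.33. F = 27.167, F_crit ≈ 3.354. Reject H₀.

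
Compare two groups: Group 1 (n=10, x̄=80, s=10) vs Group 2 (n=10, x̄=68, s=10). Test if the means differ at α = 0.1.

Pooled sp = 10.0. t = 2.683, df = 18. Critical t = ±1.734. Reject H₀.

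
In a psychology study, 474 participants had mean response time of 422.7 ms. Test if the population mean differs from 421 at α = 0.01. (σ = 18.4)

z = (x̄ - μ₀)/(σ/√n) = (422.7 - 421)/(18.4/√474) = 2.012. Critical value: ±2.576. Since |2.012| ≤ 2.576, Fail to reject H₀.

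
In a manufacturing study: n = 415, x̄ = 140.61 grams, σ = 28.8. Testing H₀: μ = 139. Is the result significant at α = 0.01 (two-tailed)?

z = (140.61 - 139)/(28.8/√415) = 1.139. Since |z| ≤ 2.576, not significant at α = 0.01.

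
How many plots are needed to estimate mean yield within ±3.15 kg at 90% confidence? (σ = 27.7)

n = (z*σ/E)² = (1.645×27.7/3.15)² = 209.3 → n = 210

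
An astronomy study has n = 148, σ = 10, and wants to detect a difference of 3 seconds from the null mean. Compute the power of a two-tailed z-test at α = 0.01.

SE = σ/√n = 10/√148 = 0.822. Non-centrality λ = d/SE = 3/0.822 = 3.65. Power ≈ Φ(λ - z_{α/2}) = Φ(3.65 - 2.576) = Φ(1.074) = 0.859.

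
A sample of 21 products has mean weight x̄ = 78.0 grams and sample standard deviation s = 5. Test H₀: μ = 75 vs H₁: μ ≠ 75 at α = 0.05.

t = (x̄ - μ₀)/(s/√n) = (78.0 - 75)/(5/√21) = 2.75. df = 20, critical t = ±2.086. Reject H₀.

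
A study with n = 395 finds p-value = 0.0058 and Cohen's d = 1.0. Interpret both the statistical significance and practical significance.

Statistically significant (p = 0.0058 < 0.05). Cohen's d = 1.0 indicates a large effect size. Both statistical and practical significance should be considered.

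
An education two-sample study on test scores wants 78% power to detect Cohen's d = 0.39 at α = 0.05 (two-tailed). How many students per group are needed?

z_{α/2} = 1.96, z_β = Φ⁻¹(0.78) = 0.772. For small effect (d = 0.39): n per group = 2(z_{α/2} + z_β)²/d² = 2(1.96 + 0.772)²/0.39² = 98.1 → 99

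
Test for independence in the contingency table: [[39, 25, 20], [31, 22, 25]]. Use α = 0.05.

χ² = 1.441. df = 2, critical = 5.991. Fail to reject H₀. No evidence of dependence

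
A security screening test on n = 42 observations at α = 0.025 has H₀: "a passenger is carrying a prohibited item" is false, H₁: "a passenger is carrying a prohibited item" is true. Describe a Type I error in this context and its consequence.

Type I error: rejecting H₀ when it is true — concluding that a passenger is carrying a prohibited item when in fact it is not. Consequence: detaining an innocent passenger — delay and inconvenience.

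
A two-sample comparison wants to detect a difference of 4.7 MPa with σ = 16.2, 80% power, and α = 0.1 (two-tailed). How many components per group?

n per group = 2(z_α/2 + z_β)²σ²/d² = 2×(1.645 + 0.84)²×16.2²/4.7² = 146.7 → n = 147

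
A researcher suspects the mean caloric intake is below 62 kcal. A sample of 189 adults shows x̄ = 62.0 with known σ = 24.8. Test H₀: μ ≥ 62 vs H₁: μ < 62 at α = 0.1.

z = 0.0. Critical value: -1.28. Fail to reject H₀.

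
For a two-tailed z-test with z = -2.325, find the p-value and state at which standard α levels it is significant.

p = 2·P(Z > |-2.325|) = 2·(1 - Φ(2.325)) ≈ 0.0201. Significant at α = 0.1; Significant at α = 0.05.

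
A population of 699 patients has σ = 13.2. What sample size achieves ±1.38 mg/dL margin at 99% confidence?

Without FPC: n₀ = (2.576×13.2/1.38)² = 607.13. With FPC: n = n₀N/(n₀+N-1) = 325.2 → n = 326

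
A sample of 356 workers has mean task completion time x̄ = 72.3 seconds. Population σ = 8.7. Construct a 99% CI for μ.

CI = x̄ ± z*(σ/√n) = 72.3 ± 2.576(8.7/√356) = 72.3 ± 1.19 = (71.11, 73.49)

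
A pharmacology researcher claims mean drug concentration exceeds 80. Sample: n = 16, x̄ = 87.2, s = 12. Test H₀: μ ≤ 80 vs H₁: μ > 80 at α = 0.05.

t = (87.2 - 80)/(12/√16) = 2.4, df = 15. Critical t = 1.753. Reject H₀.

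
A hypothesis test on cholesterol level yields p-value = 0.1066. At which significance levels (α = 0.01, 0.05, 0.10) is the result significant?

p = 0.1066. Not significant at any of the given levels.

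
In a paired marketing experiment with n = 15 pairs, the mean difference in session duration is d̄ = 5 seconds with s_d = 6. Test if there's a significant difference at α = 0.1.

t = d̄/(s_d/√n) = 5/(6/√15) = 3.227. df = 14, critical t = ±1.761. Reject H₀.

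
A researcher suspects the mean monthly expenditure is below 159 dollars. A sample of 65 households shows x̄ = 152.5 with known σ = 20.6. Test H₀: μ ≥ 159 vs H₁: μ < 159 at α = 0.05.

z = -2.544. Critical value: -1.645. Reject H₀.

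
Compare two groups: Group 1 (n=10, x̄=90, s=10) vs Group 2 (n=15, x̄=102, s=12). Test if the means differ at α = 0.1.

Pooled sp = 11.26. t = -2.611, df = 23. Critical t = ±1.714. Reject H₀.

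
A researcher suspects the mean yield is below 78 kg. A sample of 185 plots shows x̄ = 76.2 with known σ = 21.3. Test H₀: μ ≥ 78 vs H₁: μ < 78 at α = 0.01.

z = -1.149. Critical value: -2.33. Fail to reject H₀.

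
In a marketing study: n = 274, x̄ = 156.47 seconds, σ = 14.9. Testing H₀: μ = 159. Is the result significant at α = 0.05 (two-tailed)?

z = (156.47 - 159)/(14.9/√274) = -2.811. Since |z| > 1.96, significant at α = 0.05.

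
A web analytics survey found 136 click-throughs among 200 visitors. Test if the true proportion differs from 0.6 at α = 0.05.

p̂ = 0.68, p₀ = 0.6. z = (p̂ - p₀)/√(p₀(1-p₀)/n) = 2.309. Critical: ±1.96. Reject H₀.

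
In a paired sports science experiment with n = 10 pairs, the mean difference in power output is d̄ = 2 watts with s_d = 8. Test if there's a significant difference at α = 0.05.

t = d̄/(s_d/√n) = 2/(8/√10) = 0.791. df = 9, critical t = ±2.262. Fail to reject H₀.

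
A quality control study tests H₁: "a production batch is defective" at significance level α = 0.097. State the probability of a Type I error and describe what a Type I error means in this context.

P(Type I error) = α = 0.097. A Type I error is rejecting H₀ when H₀ is actually true (false positive) — here, concluding that a production batch is defective when in fact this is not the case. Consequence: scrapping a good batch — wasted material and cost for no reason.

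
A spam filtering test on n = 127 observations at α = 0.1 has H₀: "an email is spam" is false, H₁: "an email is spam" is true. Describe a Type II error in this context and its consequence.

Type II error: failing to reject H₀ when it is false — concluding that an email is spam is not supported when in fact it is. Consequence: a spam email lands in the inbox.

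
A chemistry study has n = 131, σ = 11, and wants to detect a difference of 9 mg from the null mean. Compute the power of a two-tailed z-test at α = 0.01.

SE = σ/√n = 11/√131 = 0.961. Non-centrality λ = d/SE = 9/0.961 = 9.365. Power ≈ Φ(λ - z_{α/2}) = Φ(9.365 - 2.576) = Φ(6.789) = 1.0.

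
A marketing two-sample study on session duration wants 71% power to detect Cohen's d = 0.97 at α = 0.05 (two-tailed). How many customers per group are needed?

z_{α/2} = 1.96, z_β = Φ⁻¹(0.71) = 0.553. For large effect (d = 0.97): n per group = 2(z_{α/2} + z_β)²/d² = 2(1.96 + 0.553)²/0.97² = 13.4 → 14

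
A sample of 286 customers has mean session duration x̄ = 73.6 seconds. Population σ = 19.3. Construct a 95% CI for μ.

CI = x̄ ± z*(σ/√n) = 73.6 ± 1.96(19.3/√286) = 73.6 ± 2.24 = (71.36, 75.84)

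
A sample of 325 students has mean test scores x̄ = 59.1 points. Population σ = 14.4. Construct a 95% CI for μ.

CI = x̄ ± z*(σ/√n) = 59.1 ± 1.96(14.4/√325) = 59.1 ± 1.57 = (57.53, 60.67)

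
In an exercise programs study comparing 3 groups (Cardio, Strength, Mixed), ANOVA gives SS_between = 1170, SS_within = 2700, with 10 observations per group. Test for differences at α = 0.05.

df_between = 2, df_within = 27. F = MS_between/MS_within = 585.0/100.0 = 5.85. F_crit ≈ 3.354. Reject H₀. At least one mean differs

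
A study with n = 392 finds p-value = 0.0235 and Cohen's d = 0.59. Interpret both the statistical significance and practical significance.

Statistically significant (p = 0.0235 < 0.05). Cohen's d = 0.59 indicates a medium effect size. Both statistical and practical significance should be considered.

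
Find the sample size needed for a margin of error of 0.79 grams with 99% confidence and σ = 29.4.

n = (z*σ/E)² = (2.576×29.4/0.79)² = 9190.4 → n = 9191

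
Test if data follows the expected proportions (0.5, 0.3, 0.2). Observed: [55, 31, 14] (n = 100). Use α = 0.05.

Expected: [50.0, 30.0, 20.0]. χ² = 2.333. df = 2, critical = 5.991. Fail to reject H₀.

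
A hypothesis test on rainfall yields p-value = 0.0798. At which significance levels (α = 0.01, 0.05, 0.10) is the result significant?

p = 0.0798. Significant at: α = 0.1.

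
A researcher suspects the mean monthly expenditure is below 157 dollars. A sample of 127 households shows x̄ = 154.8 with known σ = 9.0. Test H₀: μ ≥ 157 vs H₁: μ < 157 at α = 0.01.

z = -2.755. Critical value: -2.33. Reject H₀.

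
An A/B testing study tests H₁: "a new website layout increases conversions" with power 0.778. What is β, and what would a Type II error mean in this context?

β = 1 - power = 1 - 0.778 = 0.222. A Type II error is failing to reject H₀ when H₀ is false (false negative) — here, failing to conclude that a new website layout increases conversions when in fact it is true. Consequence: discarding a layout that would have improved conversions — lost revenue.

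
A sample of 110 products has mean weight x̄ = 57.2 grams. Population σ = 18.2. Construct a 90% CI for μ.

CI = x̄ ± z*(σ/√n) = 57.2 ± 1.645(18.2/√110) = 57.2 ± 2.85 = (54.35, 60.05)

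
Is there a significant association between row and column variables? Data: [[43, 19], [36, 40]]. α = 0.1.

χ² = 6.744. df = 1, critical = 2.706. Reject H₀. Variables are dependent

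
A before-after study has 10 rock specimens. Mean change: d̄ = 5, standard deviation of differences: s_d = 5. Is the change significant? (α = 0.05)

t = d̄/(s_d/√n) = 5/(5/√10) = 3.162. df = 9, critical t = ±2.262. Reject H₀.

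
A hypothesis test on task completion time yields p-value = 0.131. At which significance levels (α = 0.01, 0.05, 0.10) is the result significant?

p = 0.131. Not significant at any of the given levels.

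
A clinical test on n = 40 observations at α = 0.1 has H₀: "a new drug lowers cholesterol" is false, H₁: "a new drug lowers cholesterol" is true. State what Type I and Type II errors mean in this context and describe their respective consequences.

Type I (false positive): concluding that a new drug lowers cholesterol when it is not — approving an ineffective drug — patients take a useless medication and may skip effective alternatives. Type II (false negative): failing to conclude that a new drug lowers cholesterol when it is — shelving an effective drug — patients miss out on a treatment that would have helped. Which is costlier depends on domain priorities and is a judgement call rather than a statistical fact.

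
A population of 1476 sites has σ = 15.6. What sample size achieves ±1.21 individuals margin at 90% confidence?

Without FPC: n₀ = (1.645×15.6/1.21)² = 449.79. With FPC: n = n₀N/(n₀+N-1) = 344.9 → n = 345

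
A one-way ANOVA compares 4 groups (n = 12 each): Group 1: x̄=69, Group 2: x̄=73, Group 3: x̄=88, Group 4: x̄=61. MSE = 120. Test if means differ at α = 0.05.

Grand mean = 72.75. SS_between = 4617.0, MS_between = 1539.0. F = 12.825, F_crit ≈ 2.816. Reject H₀.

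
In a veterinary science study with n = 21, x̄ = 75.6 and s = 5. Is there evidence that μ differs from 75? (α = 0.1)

t = (x̄ - μ₀)/(s/√n) = (75.6 - 75)/(5/√21) = 0.55. df = 20, critical t = ±1.725. Fail to reject H₀.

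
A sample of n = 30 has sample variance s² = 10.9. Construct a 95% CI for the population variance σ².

df = 29. χ²_{0.025} = 45.722, χ²_{0.975} = 16.047. CI for σ² = ((n-1)s²/χ²_{α/2}, (n-1)s²/χ²_{1-α/2}) = (29·10.9/45.722, 29·10.9/16.047) = (6.91, 19.7)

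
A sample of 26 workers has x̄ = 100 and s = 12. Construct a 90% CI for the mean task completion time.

CI = x̄ ± t*(s/√n) = 100 ± 1.708(12/√26) = (95.98, 104.02)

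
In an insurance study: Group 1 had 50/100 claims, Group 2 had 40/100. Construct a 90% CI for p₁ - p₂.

p̂₁ = 0.5, p̂₂ = 0.4. Difference = 0.1. CI = (-0.015, 0.215)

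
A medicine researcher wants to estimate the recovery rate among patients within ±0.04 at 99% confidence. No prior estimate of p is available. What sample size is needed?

Conservative approach: use p = 0.5 (maximizes p(1-p) = 0.25). n = z²(0.25)/E² = 2.576²×0.25/0.04² = 1036.8 → n = 1037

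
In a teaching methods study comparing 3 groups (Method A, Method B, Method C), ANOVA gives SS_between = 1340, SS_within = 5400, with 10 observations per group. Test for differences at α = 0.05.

df_between = 2, df_within = 27. F = MS_between/MS_within = 670.0/200.0 = 3.35. F_crit ≈ 3.354. Fail to reject H₀.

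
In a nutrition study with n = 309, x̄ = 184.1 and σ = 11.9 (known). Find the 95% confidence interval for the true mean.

CI = x̄ ± z*(σ/√n) = 184.1 ± 1.96(11.9/√309) = 184.1 ± 1.33 = (182.77, 185.43)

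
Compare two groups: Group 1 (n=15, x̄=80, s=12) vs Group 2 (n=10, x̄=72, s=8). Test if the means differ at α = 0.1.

Pooled sp = 10.62. t = 1.846, df = 23. Critical t = ±1.714. Reject H₀.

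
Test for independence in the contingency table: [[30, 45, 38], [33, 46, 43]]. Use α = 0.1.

χ² = 0.118. df = 2, critical = 4.605. Fail to reject H₀. No evidence of dependence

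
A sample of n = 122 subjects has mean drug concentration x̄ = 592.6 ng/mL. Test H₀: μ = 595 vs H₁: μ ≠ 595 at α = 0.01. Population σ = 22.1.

z = (x̄ - μ₀)/(σ/√n) = (592.6 - 595)/(22.1/√122) = -1.199. Critical value: ±2.576. Since |-1.199| ≤ 2.576, Fail to reject H₀.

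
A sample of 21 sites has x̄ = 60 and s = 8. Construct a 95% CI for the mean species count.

CI = x̄ ± t*(s/√n) = 60 ± 2.086(8/√21) = (56.36, 63.64)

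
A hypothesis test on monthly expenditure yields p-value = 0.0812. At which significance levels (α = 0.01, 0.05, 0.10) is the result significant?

p = 0.0812. Significant at: α = 0.1.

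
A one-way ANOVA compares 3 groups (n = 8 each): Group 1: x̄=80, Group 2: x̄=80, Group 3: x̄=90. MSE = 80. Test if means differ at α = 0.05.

Grand mean = 83.33. SS_between = 533.33, MS_between = 266.67. F = 3.333, F_crit ≈ 3.467. Fail to reject H₀.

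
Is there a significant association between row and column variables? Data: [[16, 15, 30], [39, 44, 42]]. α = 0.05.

χ² = 4.368. df = 2, critical = 5.991. Fail to reject H₀. No evidence of dependence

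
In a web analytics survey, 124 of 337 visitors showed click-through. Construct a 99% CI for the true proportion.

p̂ = 0.368. CI = p̂ ± z*√(p̂(1-p̂)/n) = (0.3, 0.436)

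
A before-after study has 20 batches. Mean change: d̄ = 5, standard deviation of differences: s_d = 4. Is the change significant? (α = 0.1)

t = d̄/(s_d/√n) = 5/(4/√20) = 5.59. df = 19, critical t = ±1.729. Reject H₀.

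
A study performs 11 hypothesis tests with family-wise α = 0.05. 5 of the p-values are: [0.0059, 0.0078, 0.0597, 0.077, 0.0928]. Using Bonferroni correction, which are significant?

Bonferroni α = 0.05/11 = 0.00455. None of the given p-values are significant.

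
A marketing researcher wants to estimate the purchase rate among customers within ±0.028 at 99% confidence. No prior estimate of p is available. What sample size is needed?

Conservative approach: use p = 0.5 (maximizes p(1-p) = 0.25). n = z²(0.25)/E² = 2.576²×0.25/0.028² = 2116.0 → n = 2116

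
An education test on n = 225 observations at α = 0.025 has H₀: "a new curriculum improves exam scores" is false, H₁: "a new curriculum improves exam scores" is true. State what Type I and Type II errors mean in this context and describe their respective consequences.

Type I (false positive): concluding that a new curriculum improves exam scores when it is not — adopting a curriculum that gives no real benefit — disruption for nothing. Type II (false negative): failing to conclude that a new curriculum improves exam scores when it is — keeping the old curriculum when the new one would have helped students. Which is costlier depends on domain priorities and is a judgement call rather than a statistical fact.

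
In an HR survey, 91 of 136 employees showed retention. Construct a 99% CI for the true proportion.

p̂ = 0.669. CI = p̂ ± z*√(p̂(1-p̂)/n) = (0.565, 0.773)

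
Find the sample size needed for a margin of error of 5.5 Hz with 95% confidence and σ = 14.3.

n = (z*σ/E)² = (1.96×14.3/5.5)² = 26.0 → n = 26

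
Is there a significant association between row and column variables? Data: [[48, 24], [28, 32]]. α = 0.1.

χ² = 5.359. df = 1, critical = 2.706. Reject H₀. Variables are dependent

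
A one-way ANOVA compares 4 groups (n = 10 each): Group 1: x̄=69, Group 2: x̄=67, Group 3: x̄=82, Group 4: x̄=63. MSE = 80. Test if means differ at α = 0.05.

Grand mean = 70.25. SS_between = 2027.5, MS_between = 675.83. F = 8.448, F_crit ≈ 2.866. Reject H₀.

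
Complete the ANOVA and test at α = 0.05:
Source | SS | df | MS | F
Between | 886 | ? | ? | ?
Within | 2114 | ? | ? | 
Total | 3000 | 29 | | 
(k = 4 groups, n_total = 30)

df_between = 3, df_within = 26. MS_between = 295.33, MS_within = 81.31. F = 3.632, F_crit ≈ 2.975. Reject H₀.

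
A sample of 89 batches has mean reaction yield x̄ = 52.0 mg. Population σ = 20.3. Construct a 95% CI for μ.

CI = x̄ ± z*(σ/√n) = 52.0 ± 1.96(20.3/√89) = 52.0 ± 4.22 = (47.78, 56.22)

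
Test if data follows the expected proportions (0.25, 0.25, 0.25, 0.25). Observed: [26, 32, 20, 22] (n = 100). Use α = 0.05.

Expected: [25.0, 25.0, 25.0, 25.0]. χ² = 3.36. df = 3, critical = 7.815. Fail to reject H₀.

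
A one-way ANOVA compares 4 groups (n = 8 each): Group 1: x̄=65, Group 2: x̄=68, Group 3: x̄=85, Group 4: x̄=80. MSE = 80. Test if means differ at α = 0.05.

Grand mean = 74.5. SS_between = 2184.0, MS_between = 728.0. F = 9.1, F_crit ≈ 2.947. Reject H₀.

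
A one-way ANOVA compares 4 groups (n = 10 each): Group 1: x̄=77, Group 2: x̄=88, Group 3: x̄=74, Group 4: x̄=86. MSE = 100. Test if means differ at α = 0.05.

Grand mean = 81.25. SS_between = 1387.5, MS_between = 462.5. F = 4.625, F_crit ≈ 2.866. Reject H₀.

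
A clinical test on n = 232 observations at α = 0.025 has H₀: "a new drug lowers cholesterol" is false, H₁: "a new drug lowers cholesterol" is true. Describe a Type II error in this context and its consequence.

Type II error: failing to reject H₀ when it is false — concluding that a new drug lowers cholesterol is not supported when in fact it is. Consequence: shelving an effective drug — patients miss out on a treatment that would have helped.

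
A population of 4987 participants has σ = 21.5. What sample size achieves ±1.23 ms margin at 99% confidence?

Without FPC: n₀ = (2.576×21.5/1.23)² = 2027.489. With FPC: n = n₀N/(n₀+N-1) = 1441.7 → n = 1442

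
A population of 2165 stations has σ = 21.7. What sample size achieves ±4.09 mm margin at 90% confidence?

Without FPC: n₀ = (1.645×21.7/4.09)² = 76.174. With FPC: n = n₀N/(n₀+N-1) = 73.6 → n = 74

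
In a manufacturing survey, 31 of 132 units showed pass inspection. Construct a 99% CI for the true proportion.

p̂ = 0.235. CI = p̂ ± z*√(p̂(1-p̂)/n) = (0.14, 0.33)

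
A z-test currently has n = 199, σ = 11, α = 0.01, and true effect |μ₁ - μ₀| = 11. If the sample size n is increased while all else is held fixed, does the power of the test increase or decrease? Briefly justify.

Power increases: a larger n shrinks the standard error σ/√n, moving the sampling distribution under H₁ further from the critical value.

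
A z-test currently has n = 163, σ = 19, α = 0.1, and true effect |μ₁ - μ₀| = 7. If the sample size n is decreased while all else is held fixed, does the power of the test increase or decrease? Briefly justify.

Power decreases: a smaller n inflates the standard error σ/√n, pulling the sampling distribution under H₁ back toward the critical value.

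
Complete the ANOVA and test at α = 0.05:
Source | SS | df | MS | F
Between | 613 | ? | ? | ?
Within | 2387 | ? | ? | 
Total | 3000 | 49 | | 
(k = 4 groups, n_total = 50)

df_between = 3, df_within = 46. MS_between = 204.33, MS_within = 51.89. F = 3.938, F_crit ≈ 2.807. Reject H₀.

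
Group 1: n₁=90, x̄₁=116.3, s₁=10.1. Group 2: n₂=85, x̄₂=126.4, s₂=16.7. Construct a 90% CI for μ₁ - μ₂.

Difference = -10.1. SE = √(10.1²/90 + 16.7²/85) = 2.101. CI = (-13.56, -6.64)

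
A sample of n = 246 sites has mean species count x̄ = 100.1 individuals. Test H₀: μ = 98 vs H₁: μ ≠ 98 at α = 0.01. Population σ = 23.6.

z = (x̄ - μ₀)/(σ/√n) = (100.1 - 98)/(23.6/√246) = 1.396. Critical value: ±2.576. Since |1.396| ≤ 2.576, Fail to reject H₀.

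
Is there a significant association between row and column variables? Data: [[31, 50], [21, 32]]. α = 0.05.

χ² = 0.025. df = 1, critical = 3.841. Fail to reject H₀. No evidence of dependence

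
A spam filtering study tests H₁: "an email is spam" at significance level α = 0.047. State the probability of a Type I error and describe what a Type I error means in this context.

P(Type I error) = α = 0.047. A Type I error is rejecting H₀ when H₀ is actually true (false positive) — here, concluding that an email is spam when in fact this is not the case. Consequence: a legitimate email is sent to the spam folder and the user misses it.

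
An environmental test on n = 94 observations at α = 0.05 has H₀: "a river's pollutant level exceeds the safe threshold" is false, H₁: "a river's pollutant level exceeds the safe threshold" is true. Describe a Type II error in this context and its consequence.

Type II error: failing to reject H₀ when it is false — concluding that a river's pollutant level exceeds the safe threshold is not supported when in fact it is. Consequence: allowing unsafe pollution to continue.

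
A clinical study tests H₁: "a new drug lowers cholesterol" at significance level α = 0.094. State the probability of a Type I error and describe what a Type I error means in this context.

P(Type I error) = α = 0.094. A Type I error is rejecting H₀ when H₀ is actually true (false positive) — here, concluding that a new drug lowers cholesterol when in fact this is not the case. Consequence: approving an ineffective drug — patients take a useless medication and may skip effective alternatives.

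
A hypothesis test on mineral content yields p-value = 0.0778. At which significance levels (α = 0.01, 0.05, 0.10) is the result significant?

p = 0.0778. Significant at: α = 0.1.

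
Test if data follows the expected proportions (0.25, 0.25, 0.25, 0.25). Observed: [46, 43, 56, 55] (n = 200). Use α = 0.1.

Expected: [50.0, 50.0, 50.0, 50.0]. χ² = 2.52. df = 3, critical = 6.251. Fail to reject H₀.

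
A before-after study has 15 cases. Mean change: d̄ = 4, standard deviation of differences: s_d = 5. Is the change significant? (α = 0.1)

t = d̄/(s_d/√n) = 4/(5/√15) = 3.098. df = 14, critical t = ±1.761. Reject H₀.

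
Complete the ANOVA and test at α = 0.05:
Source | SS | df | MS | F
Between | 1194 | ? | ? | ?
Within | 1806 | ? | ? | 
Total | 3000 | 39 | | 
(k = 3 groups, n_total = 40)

df_between = 2, df_within = 37. MS_between = 597.0, MS_within = 48.81. F = 12.231, F_crit ≈ 3.252. Reject H₀.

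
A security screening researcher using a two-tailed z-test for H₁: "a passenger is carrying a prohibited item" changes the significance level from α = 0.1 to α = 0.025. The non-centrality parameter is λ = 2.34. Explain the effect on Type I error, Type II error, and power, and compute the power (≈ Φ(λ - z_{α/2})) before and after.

Decreasing α from 0.1 to 0.025:
• Type I error rate decreases (α is the Type I rate by definition).
• Critical value moves from z_{α/2} = 1.645 to 2.241, so power = Φ(λ - z_{α/2}) goes from Φ(2.34 - 1.645) = 0.756 to Φ(2.34 - 2.241) = 0.539.
• Type II error rate β = 1 - power therefore increases (0.244 → 0.461).
Appropriate when false positives are costly — here, detaining an innocent passenger — delay and inconvenience.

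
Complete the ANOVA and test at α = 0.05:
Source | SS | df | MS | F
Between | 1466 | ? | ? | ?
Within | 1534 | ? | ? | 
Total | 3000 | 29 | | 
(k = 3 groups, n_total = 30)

df_between = 2, df_within = 27. MS_between = 733.0, MS_within = 56.81. F = 12.902, F_crit ≈ 3.354. Reject H₀.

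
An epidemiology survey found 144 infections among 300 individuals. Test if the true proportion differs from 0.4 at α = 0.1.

p̂ = 0.48, p₀ = 0.4. z = (p̂ - p₀)/√(p₀(1-p₀)/n) = 2.828. Critical: ±1.645. Reject H₀.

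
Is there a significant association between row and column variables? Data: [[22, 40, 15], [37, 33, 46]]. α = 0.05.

χ² = 12.884. df = 2, critical = 5.991. Reject H₀. Variables are dependent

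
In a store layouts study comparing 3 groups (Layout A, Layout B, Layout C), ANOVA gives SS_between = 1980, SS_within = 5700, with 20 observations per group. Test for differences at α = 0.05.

df_between = 2, df_within = 57. F = MS_between/MS_within = 990.0/100.0 = 9.9. F_crit ≈ 3.159. Reject H₀. At least one mean differs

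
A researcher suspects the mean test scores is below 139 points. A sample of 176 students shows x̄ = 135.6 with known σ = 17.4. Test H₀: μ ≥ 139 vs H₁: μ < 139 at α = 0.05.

z = -2.592. Critical value: -1.645. Reject H₀.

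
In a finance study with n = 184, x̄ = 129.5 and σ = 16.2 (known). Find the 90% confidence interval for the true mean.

CI = x̄ ± z*(σ/√n) = 129.5 ± 1.645(16.2/√184) = 129.5 ± 1.96 = (127.54, 131.46)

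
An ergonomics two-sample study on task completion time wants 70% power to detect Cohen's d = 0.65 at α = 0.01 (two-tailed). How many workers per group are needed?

z_{α/2} = 2.576, z_β = Φ⁻¹(0.7) = 0.524. For medium effect (d = 0.65): n per group = 2(z_{α/2} + z_β)²/d² = 2(2.576 + 0.524)²/0.65² = 45.5 → 46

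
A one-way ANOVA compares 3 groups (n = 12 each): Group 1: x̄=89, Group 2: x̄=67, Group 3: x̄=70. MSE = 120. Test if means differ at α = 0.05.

Grand mean = 75.33. SS_between = 3416.0, MS_between = 1708.0. F = 14.233, F_crit ≈ 3.285. Reject H₀.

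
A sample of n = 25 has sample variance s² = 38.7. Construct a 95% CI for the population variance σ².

df = 24. χ²_{0.025} = 39.364, χ²_{0.975} = 12.401. CI for σ² = ((n-1)s²/χ²_{α/2}, (n-1)s²/χ²_{1-α/2}) = (24·38.7/39.364, 24·38.7/12.401) = (23.6, 74.9)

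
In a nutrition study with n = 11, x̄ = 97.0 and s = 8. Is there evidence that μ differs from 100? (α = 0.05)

t = (x̄ - μ₀)/(s/√n) = (97.0 - 100)/(8/√11) = -1.244. df = 10, critical t = ±2.228. Fail to reject H₀.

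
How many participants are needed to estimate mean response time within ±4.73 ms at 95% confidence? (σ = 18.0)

n = (z*σ/E)² = (1.96×18.0/4.73)² = 55.6 → n = 56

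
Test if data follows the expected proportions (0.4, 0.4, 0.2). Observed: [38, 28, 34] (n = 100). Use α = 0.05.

Expected: [40.0, 40.0, 20.0]. χ² = 13.5. df = 2, critical = 5.991. Reject H₀.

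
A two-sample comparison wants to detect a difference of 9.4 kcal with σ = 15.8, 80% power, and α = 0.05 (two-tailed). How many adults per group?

n per group = 2(z_α/2 + z_β)²σ²/d² = 2×(1.96 + 0.84)²×15.8²/9.4² = 44.3 → n = 45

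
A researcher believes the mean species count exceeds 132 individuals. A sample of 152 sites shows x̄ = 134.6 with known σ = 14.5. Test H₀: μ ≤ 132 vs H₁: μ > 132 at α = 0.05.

z = 2.211. Critical value: 1.645. Reject H₀.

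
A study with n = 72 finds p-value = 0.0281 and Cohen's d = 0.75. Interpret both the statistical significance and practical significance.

Statistically significant (p = 0.0281 < 0.05). Cohen's d = 0.75 indicates a medium effect size. Both statistical and practical significance should be considered.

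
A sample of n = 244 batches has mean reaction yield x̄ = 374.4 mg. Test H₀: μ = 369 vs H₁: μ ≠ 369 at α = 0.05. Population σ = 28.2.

z = (x̄ - μ₀)/(σ/√n) = (374.4 - 369)/(28.2/√244) = 2.991. Critical value: ±1.96. Since |2.991| > 1.96, Reject H₀.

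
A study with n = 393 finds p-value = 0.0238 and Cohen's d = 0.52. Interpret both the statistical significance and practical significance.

Statistically significant (p = 0.0238 < 0.05). Cohen's d = 0.52 indicates a medium effect size. Both statistical and practical significance should be considered.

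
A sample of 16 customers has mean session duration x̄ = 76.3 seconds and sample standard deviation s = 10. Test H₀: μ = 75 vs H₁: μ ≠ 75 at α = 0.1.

t = (x̄ - μ₀)/(s/√n) = (76.3 - 75)/(10/√16) = 0.52. df = 15, critical t = ±1.753. Fail to reject H₀.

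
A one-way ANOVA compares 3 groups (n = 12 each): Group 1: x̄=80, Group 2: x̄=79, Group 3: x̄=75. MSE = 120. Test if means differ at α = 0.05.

Grand mean = 78.0. SS_between = 168.0, MS_between = 84.0. F = 0.7, F_crit ≈ 3.285. Fail to reject H₀.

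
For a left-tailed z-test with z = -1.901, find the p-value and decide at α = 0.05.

p = P(Z < -1.901) = Φ(-1.901) ≈ 0.0287. Since p < 0.05, reject H₀ (significant) at α = 0.05.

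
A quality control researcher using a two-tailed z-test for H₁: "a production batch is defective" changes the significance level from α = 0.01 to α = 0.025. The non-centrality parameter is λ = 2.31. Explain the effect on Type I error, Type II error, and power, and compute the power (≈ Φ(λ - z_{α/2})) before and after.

Increasing α from 0.01 to 0.025:
• Type I error rate increases (α is the Type I rate by definition).
• Critical value moves from z_{α/2} = 2.576 to 2.241, so power = Φ(λ - z_{α/2}) goes from Φ(2.31 - 2.576) = 0.395 to Φ(2.31 - 2.241) = 0.528.
• Type II error rate β = 1 - power therefore decreases (0.605 → 0.472).
Appropriate when false negatives are costly — here, shipping a defective batch — faulty products reach customers.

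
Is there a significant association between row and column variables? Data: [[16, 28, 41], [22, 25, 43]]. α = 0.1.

χ² = 1.023. df = 2, critical = 4.605. Fail to reject H₀. No evidence of dependence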